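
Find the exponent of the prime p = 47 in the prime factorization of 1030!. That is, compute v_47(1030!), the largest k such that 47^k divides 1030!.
v_47(1030!) = 21

Legendre's formula: v_p(n!) = Σ_{k ≥ 1} ⌊n / p^k⌋. For p = 47, n = 1030, the terms are:
  ⌊1030/47^1⌋ = ⌊1030/47⌋ = 21
(the next term ⌊1030/47^2⌋ = 0, terminating the sum). Summing: v_47(1030!) = 21 = 21.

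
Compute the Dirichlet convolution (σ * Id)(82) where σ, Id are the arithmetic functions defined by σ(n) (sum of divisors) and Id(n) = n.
(σ * Id)(82) = 415

Divisors of 82: [1, 2, 41, 82]. For each d | 82:
  d = 1: σ(1) · Id(82/1) = 1 · 82 = 82
  d = 2: σ(2) · Id(82/2) = 3 · 41 = 123
  d = 41: σ(41) · Id(82/41) = 42 · 2 = 84
  d = 82: σ(82) · Id(82/82) = 126 · 1 = 126
Summing: (σ * Id)(82) = 82 + 123 + 84 + 126 = 415.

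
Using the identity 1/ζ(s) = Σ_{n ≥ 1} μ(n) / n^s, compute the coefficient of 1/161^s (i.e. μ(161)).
μ(161) = 1

Factor n = 161 = 7 · 23. μ(n) = 0 if any exponent ≥ 2 (not squarefree); otherwise μ(n) = (−1)^{ω(n)} where ω(n) is the number of distinct prime factors. Applying: μ(161) = 1.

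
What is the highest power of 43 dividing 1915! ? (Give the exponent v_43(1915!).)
v_43(1915!) = 45

Legendre's formula: v_p(n!) = Σ_{k ≥ 1} ⌊n / p^k⌋. For p = 43, n = 1915, the terms are:
  ⌊1915/43^1⌋ = ⌊1915/43⌋ = 44
  ⌊1915/43^2⌋ = ⌊1915/1849⌋ = 1
(the next term ⌊1915/43^3⌋ = 0, terminating the sum). Summing: v_43(1915!) = 44 + 1 = 45.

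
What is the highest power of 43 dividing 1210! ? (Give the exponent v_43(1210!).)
v_43(1210!) = 28

Legendre's formula: v_p(n!) = Σ_{k ≥ 1} ⌊n / p^k⌋. For p = 43, n = 1210, the terms are:
  ⌊1210/43^1⌋ = ⌊1210/43⌋ = 28
(the next term ⌊1210/43^2⌋ = 0, terminating the sum). Summing: v_43(1210!) = 28 = 28.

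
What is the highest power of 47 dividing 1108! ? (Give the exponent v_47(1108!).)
v_47(1108!) = 23

Legendre's formula: v_p(n!) = Σ_{k ≥ 1} ⌊n / p^k⌋. For p = 47, n = 1108, the terms are:
  ⌊1108/47^1⌋ = ⌊1108/47⌋ = 23
(the next term ⌊1108/47^2⌋ = 0, terminating the sum). Summing: v_47(1108!) = 23 = 23.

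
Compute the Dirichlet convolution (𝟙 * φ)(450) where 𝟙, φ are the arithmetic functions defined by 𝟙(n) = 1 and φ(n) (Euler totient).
(𝟙 * φ)(450) = 450

Divisors of 450: [1, 2, 3, 5, 6, 9, 10, 15, 18, 25, 30, 45, 50, 75, 90, 150, 225, 450]. For each d | 450:
  d = 1: 𝟙(1) · φ(450/1) = 1 · 120 = 120
  d = 2: 𝟙(2) · φ(450/2) = 1 · 120 = 120
  d = 3: 𝟙(3) · φ(450/3) = 1 · 40 = 40
  d = 5: 𝟙(5) · φ(450/5) = 1 · 24 = 24
  d = 6: 𝟙(6) · φ(450/6) = 1 · 40 = 40
  d = 9: 𝟙(9) · φ(450/9) = 1 · 20 = 20
  d = 10: 𝟙(10) · φ(450/10) = 1 · 24 = 24
  d = 15: 𝟙(15) · φ(450/15) = 1 · 8 = 8
  d = 18: 𝟙(18) · φ(450/18) = 1 · 20 = 20
  d = 25: 𝟙(25) · φ(450/25) = 1 · 6 = 6
  d = 30: 𝟙(30) · φ(450/30) = 1 · 8 = 8
  d = 45: 𝟙(45) · φ(450/45) = 1 · 4 = 4
  d = 50: 𝟙(50) · φ(450/50) = 1 · 6 = 6
  d = 75: 𝟙(75) · φ(450/75) = 1 · 2 = 2
  d = 90: 𝟙(90) · φ(450/90) = 1 · 4 = 4
  d = 150: 𝟙(150) · φ(450/150) = 1 · 2 = 2
  d = 225: 𝟙(225) · φ(450/225) = 1 · 1 = 1
  d = 450: 𝟙(450) · φ(450/450) = 1 · 1 = 1
Summing: (𝟙 * φ)(450) = 120 + 120 + 40 + 24 + 40 + 20 + 24 + 8 + 20 + 6 + 8 + 4 + 6 + 2 + 4 + 2 + 1 + 1 = 450.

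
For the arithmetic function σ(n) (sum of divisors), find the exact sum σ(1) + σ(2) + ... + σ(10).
Σ_{n ≤ 10} σ(n) = 87

Compute σ(n) for each 1 ≤ n ≤ 10: σ(1) = 1, σ(2) = 3, σ(3) = 4, σ(4) = 7, σ(5) = 6, σ(6) = 12, σ(7) = 8, σ(8) = 15, σ(9) = 13, σ(10) = 18. Summing all 10 values: 87. (Average order: Σ_{n ≤ x} σ(n) ~ (π²/12) x². For x = 10, (π²/12)·10² ≈ 82.25.)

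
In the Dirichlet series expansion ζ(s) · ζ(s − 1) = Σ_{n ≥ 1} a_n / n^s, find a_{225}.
σ(225) = 403

In the product (Σ m^0/m^s)(Σ k / k^s) = Σ (Σ_{d | n} d) / n^s, the coefficient of 1/n^s is σ(n) = Σ_{d | n} d. For n = 225, divisors are [1, 3, 5, 9, 15, 25, 45, 75, 225]; summing: σ(225) = 403.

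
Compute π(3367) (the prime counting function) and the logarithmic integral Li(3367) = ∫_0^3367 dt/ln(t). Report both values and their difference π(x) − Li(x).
π(3367) = 474;  Li(3367) ≈ 488.26;  π(x) − Li(x) ≈ -14.26.

Direct count of primes ≤ 3367 gives π(3367) = 474. Numerical evaluation of the logarithmic integral gives Li(3367) ≈ 488.26. The difference π(x) − Li(x) ≈ -14.26 is typically negative for small/moderate x (Li(x) overestimates), though Littlewood's theorem shows this sign changes infinitely often.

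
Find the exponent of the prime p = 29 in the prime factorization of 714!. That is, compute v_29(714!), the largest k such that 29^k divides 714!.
v_29(714!) = 24

Legendre's formula: v_p(n!) = Σ_{k ≥ 1} ⌊n / p^k⌋. For p = 29, n = 714, the terms are:
  ⌊714/29^1⌋ = ⌊714/29⌋ = 24
(the next term ⌊714/29^2⌋ = 0, terminating the sum). Summing: v_29(714!) = 24 = 24.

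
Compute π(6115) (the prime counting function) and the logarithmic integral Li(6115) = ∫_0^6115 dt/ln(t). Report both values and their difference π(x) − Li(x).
π(6115) = 797;  Li(6115) ≈ 813.62;  π(x) − Li(x) ≈ -16.62.

Direct count of primes ≤ 6115 gives π(6115) = 797. Numerical evaluation of the logarithmic integral gives Li(6115) ≈ 813.62. The difference π(x) − Li(x) ≈ -16.62 is typically negative for small/moderate x (Li(x) overestimates), though Littlewood's theorem shows this sign changes infinitely often.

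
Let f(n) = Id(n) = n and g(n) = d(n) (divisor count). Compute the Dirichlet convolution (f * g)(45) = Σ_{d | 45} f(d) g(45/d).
(Id * d)(45) = 126

Divisors of 45: [1, 3, 5, 9, 15, 45]. For each d | 45:
  d = 1: Id(1) · d(45/1) = 1 · 6 = 6
  d = 3: Id(3) · d(45/3) = 3 · 4 = 12
  d = 5: Id(5) · d(45/5) = 5 · 3 = 15
  d = 9: Id(9) · d(45/9) = 9 · 2 = 18
  d = 15: Id(15) · d(45/15) = 15 · 2 = 30
  d = 45: Id(45) · d(45/45) = 45 · 1 = 45
Summing: (Id * d)(45) = 6 + 12 + 15 + 18 + 30 + 45 = 126.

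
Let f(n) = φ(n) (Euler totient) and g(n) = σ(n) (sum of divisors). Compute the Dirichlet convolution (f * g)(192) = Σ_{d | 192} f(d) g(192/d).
(φ * σ)(192) = 2688

Divisors of 192: [1, 2, 3, 4, 6, 8, 12, 16, 24, 32, 48, 64, 96, 192]. For each d | 192:
  d = 1: φ(1) · σ(192/1) = 1 · 508 = 508
  d = 2: φ(2) · σ(192/2) = 1 · 252 = 252
  d = 3: φ(3) · σ(192/3) = 2 · 127 = 254
  d = 4: φ(4) · σ(192/4) = 2 · 124 = 248
  d = 6: φ(6) · σ(192/6) = 2 · 63 = 126
  d = 8: φ(8) · σ(192/8) = 4 · 60 = 240
  d = 12: φ(12) · σ(192/12) = 4 · 31 = 124
  d = 16: φ(16) · σ(192/16) = 8 · 28 = 224
  d = 24: φ(24) · σ(192/24) = 8 · 15 = 120
  d = 32: φ(32) · σ(192/32) = 16 · 12 = 192
  d = 48: φ(48) · σ(192/48) = 16 · 7 = 112
  d = 64: φ(64) · σ(192/64) = 32 · 4 = 128
  d = 96: φ(96) · σ(192/96) = 32 · 3 = 96
  d = 192: φ(192) · σ(192/192) = 64 · 1 = 64
Summing: (φ * σ)(192) = 508 + 252 + 254 + 248 + 126 + 240 + 124 + 224 + 120 + 192 + 112 + 128 + 96 + 64 = 2688.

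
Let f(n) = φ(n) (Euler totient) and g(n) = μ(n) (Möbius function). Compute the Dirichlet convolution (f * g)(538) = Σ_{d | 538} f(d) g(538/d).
(φ * μ)(538) = 0

Divisors of 538: [1, 2, 269, 538]. For each d | 538:
  d = 1: φ(1) · μ(538/1) = 1 · 1 = 1
  d = 2: φ(2) · μ(538/2) = 1 · -1 = -1
  d = 269: φ(269) · μ(538/269) = 268 · -1 = -268
  d = 538: φ(538) · μ(538/538) = 268 · 1 = 268
Summing: (φ * μ)(538) = 1 + -1 + -268 + 268 = 0.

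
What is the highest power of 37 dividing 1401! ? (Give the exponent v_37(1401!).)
v_37(1401!) = 38

Legendre's formula: v_p(n!) = Σ_{k ≥ 1} ⌊n / p^k⌋. For p = 37, n = 1401, the terms are:
  ⌊1401/37^1⌋ = ⌊1401/37⌋ = 37
  ⌊1401/37^2⌋ = ⌊1401/1369⌋ = 1
(the next term ⌊1401/37^3⌋ = 0, terminating the sum). Summing: v_37(1401!) = 37 + 1 = 38.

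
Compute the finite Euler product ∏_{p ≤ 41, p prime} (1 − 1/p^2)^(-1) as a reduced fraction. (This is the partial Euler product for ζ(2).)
∏ = 10043314222393291843289/6135418369257504768000

The primes p ≤ 41 are [2, 3, 5, 7, 11, 13, 17, 19, 23, 29, 31, 37, 41]. For each prime, (1 − 1/p^2)^(-1) = p^2 / (p^2 − 1). The product is (1 − 1/2^2)^(-1), (1 − 1/3^2)^(-1), (1 − 1/5^2)^(-1), (1 − 1/7^2)^(-1), (1 − 1/11^2)^(-1), (1 − 1/13^2)^(-1), (1 − 1/17^2)^(-1), (1 − 1/19^2)^(-1), (1 − 1/23^2)^(-1), (1 − 1/29^2)^(-1), (1 − 1/31^2)^(-1), (1 − 1/37^2)^(-1), (1 − 1/41^2)^(-1) = ∏ p^2 / (p^2 − 1) = 10043314222393291843289/6135418369257504768000.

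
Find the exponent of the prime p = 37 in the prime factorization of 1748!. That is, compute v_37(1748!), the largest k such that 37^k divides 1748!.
v_37(1748!) = 48

Legendre's formula: v_p(n!) = Σ_{k ≥ 1} ⌊n / p^k⌋. For p = 37, n = 1748, the terms are:
  ⌊1748/37^1⌋ = ⌊1748/37⌋ = 47
  ⌊1748/37^2⌋ = ⌊1748/1369⌋ = 1
(the next term ⌊1748/37^3⌋ = 0, terminating the sum). Summing: v_37(1748!) = 47 + 1 = 48.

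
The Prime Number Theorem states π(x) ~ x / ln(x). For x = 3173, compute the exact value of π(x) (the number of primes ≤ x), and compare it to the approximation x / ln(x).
π(3173) = 449;  x/ln(x) ≈ 393.55;  relative error ≈ 12.35%.

Directly count primes up to 3173: π(3173) = 449. The PNT approximation gives 3173/ln(3173) ≈ 3173/8.06243 ≈ 393.55. Relative error (π(x) − x/ln(x)) / π(x) ≈ 12.35%; the approximation is known to undercount slightly (Li(x) is a better estimate).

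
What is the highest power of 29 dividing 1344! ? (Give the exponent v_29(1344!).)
v_29(1344!) = 47

Legendre's formula: v_p(n!) = Σ_{k ≥ 1} ⌊n / p^k⌋. For p = 29, n = 1344, the terms are:
  ⌊1344/29^1⌋ = ⌊1344/29⌋ = 46
  ⌊1344/29^2⌋ = ⌊1344/841⌋ = 1
(the next term ⌊1344/29^3⌋ = 0, terminating the sum). Summing: v_29(1344!) = 46 + 1 = 47.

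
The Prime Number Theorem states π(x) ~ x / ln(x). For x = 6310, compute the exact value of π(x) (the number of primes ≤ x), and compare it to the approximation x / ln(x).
π(6310) = 820;  x/ln(x) ≈ 721.15;  relative error ≈ 12.05%.

Directly count primes up to 6310: π(6310) = 820. The PNT approximation gives 6310/ln(6310) ≈ 6310/8.74989 ≈ 721.15. Relative error (π(x) − x/ln(x)) / π(x) ≈ 12.05%; the approximation is known to undercount slightly (Li(x) is a better estimate).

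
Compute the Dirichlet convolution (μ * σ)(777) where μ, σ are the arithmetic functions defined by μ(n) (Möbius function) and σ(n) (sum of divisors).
(μ * σ)(777) = 777

Divisors of 777: [1, 3, 7, 21, 37, 111, 259, 777]. For each d | 777:
  d = 1: μ(1) · σ(777/1) = 1 · 1216 = 1216
  d = 3: μ(3) · σ(777/3) = -1 · 304 = -304
  d = 7: μ(7) · σ(777/7) = -1 · 152 = -152
  d = 21: μ(21) · σ(777/21) = 1 · 38 = 38
  d = 37: μ(37) · σ(777/37) = -1 · 32 = -32
  d = 111: μ(111) · σ(777/111) = 1 · 8 = 8
  d = 259: μ(259) · σ(777/259) = 1 · 4 = 4
  d = 777: μ(777) · σ(777/777) = -1 · 1 = -1
Summing: (μ * σ)(777) = 1216 + -304 + -152 + 38 + -32 + 8 + 4 + -1 = 777.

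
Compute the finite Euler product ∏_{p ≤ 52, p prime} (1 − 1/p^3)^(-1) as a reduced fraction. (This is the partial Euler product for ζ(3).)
∏ = 1417934272824755236225375034446860319/1179638474528270622029363943840940032

The primes p ≤ 52 are [2, 3, 5, 7, 11, 13, 17, 19, 23, 29, 31, 37, 41, 43, 47]. For each prime, (1 − 1/p^3)^(-1) = p^3 / (p^3 − 1). The product is (1 − 1/2^3)^(-1), (1 − 1/3^3)^(-1), (1 − 1/5^3)^(-1), (1 − 1/7^3)^(-1), (1 − 1/11^3)^(-1), (1 − 1/13^3)^(-1), (1 − 1/17^3)^(-1), (1 − 1/19^3)^(-1), (1 − 1/23^3)^(-1), (1 − 1/29^3)^(-1), (1 − 1/31^3)^(-1), (1 − 1/37^3)^(-1), (1 − 1/41^3)^(-1), (1 − 1/43^3)^(-1), (1 − 1/47^3)^(-1) = ∏ p^3 / (p^3 − 1) = 1417934272824755236225375034446860319/1179638474528270622029363943840940032.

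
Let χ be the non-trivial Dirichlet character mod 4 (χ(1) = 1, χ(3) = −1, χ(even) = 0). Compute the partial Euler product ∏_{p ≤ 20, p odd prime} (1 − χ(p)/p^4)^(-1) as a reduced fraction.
∏ = 10388364341566686475/10504466734429503488

The odd primes p ≤ 20 are [3, 5, 7, 11, 13, 17, 19]. For each, χ(p) = 1 if p ≡ 1 mod 4, χ(p) = −1 if p ≡ 3 mod 4. Taking (1 − χ(p)/p^4)^(-1) = p^4/(p^4 − χ(p)): (1 − (-1)/3^4)^(-1) · (1 − (1)/5^4)^(-1) · (1 − (-1)/7^4)^(-1) · (1 − (-1)/11^4)^(-1) · (1 − (1)/13^4)^(-1) · (1 − (1)/17^4)^(-1) · (1 − (-1)/19^4)^(-1) = 10388364341566686475/10504466734429503488.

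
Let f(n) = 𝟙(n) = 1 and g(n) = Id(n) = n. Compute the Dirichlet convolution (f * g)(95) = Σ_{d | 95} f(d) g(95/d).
(𝟙 * Id)(95) = 120

Divisors of 95: [1, 5, 19, 95]. For each d | 95:
  d = 1: 𝟙(1) · Id(95/1) = 1 · 95 = 95
  d = 5: 𝟙(5) · Id(95/5) = 1 · 19 = 19
  d = 19: 𝟙(19) · Id(95/19) = 1 · 5 = 5
  d = 95: 𝟙(95) · Id(95/95) = 1 · 1 = 1
Summing: (𝟙 * Id)(95) = 95 + 19 + 5 + 1 = 120.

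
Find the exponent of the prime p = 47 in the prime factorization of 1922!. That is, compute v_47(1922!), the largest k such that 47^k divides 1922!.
v_47(1922!) = 40

Legendre's formula: v_p(n!) = Σ_{k ≥ 1} ⌊n / p^k⌋. For p = 47, n = 1922, the terms are:
  ⌊1922/47^1⌋ = ⌊1922/47⌋ = 40
(the next term ⌊1922/47^2⌋ = 0, terminating the sum). Summing: v_47(1922!) = 40 = 40.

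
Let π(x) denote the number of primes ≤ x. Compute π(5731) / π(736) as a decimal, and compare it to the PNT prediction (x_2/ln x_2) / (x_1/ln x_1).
π(5731)/π(736) = 753/130 ≈ 5.7923;  PNT prediction ≈ 5.9399.

π(736) = 130 and π(5731) = 753, so π(5731)/π(736) ≈ 5.7923. The PNT-predicted ratio is (5731/ln(5731)) / (736/ln(736)) ≈ 5.9399. The two agree to within a few percent, as expected.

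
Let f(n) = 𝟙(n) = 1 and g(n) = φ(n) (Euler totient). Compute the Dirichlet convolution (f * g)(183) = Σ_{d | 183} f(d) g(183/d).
(𝟙 * φ)(183) = 183

Divisors of 183: [1, 3, 61, 183]. For each d | 183:
  d = 1: 𝟙(1) · φ(183/1) = 1 · 120 = 120
  d = 3: 𝟙(3) · φ(183/3) = 1 · 60 = 60
  d = 61: 𝟙(61) · φ(183/61) = 1 · 2 = 2
  d = 183: 𝟙(183) · φ(183/183) = 1 · 1 = 1
Summing: (𝟙 * φ)(183) = 120 + 60 + 2 + 1 = 183.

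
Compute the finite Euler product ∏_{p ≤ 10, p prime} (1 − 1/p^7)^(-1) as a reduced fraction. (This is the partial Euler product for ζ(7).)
∏ = 375226779375000/372119874050737

The primes p ≤ 10 are [2, 3, 5, 7]. For each prime, (1 − 1/p^7)^(-1) = p^7 / (p^7 − 1). The product is (1 − 1/2^7)^(-1), (1 − 1/3^7)^(-1), (1 − 1/5^7)^(-1), (1 − 1/7^7)^(-1) = ∏ p^7 / (p^7 − 1) = 375226779375000/372119874050737.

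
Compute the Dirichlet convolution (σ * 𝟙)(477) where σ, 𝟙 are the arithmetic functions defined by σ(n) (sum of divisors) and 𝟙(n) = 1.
(σ * 𝟙)(477) = 990

Divisors of 477: [1, 3, 9, 53, 159, 477]. For each d | 477:
  d = 1: σ(1) · 𝟙(477/1) = 1 · 1 = 1
  d = 3: σ(3) · 𝟙(477/3) = 4 · 1 = 4
  d = 9: σ(9) · 𝟙(477/9) = 13 · 1 = 13
  d = 53: σ(53) · 𝟙(477/53) = 54 · 1 = 54
  d = 159: σ(159) · 𝟙(477/159) = 216 · 1 = 216
  d = 477: σ(477) · 𝟙(477/477) = 702 · 1 = 702
Summing: (σ * 𝟙)(477) = 1 + 4 + 13 + 54 + 216 + 702 = 990.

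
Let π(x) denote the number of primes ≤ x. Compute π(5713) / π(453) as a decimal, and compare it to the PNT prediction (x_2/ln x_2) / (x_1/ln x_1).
π(5713)/π(453) = 752/87 ≈ 8.6437;  PNT prediction ≈ 8.9163.

π(453) = 87 and π(5713) = 752, so π(5713)/π(453) ≈ 8.6437. The PNT-predicted ratio is (5713/ln(5713)) / (453/ln(453)) ≈ 8.9163. The two agree to within a few percent, as expected.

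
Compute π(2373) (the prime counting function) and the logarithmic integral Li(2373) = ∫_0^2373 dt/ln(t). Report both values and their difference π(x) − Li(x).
π(2373) = 351;  Li(2373) ≈ 363.32;  π(x) − Li(x) ≈ -12.32.

Direct count of primes ≤ 2373 gives π(2373) = 351. Numerical evaluation of the logarithmic integral gives Li(2373) ≈ 363.32. The difference π(x) − Li(x) ≈ -12.32 is typically negative for small/moderate x (Li(x) overestimates), though Littlewood's theorem shows this sign changes infinitely often.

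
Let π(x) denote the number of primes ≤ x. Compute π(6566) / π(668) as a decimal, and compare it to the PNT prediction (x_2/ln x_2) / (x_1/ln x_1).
π(6566)/π(668) = 848/121 ≈ 7.0083;  PNT prediction ≈ 7.2736.

π(668) = 121 and π(6566) = 848, so π(6566)/π(668) ≈ 7.0083. The PNT-predicted ratio is (6566/ln(6566)) / (668/ln(668)) ≈ 7.2736. The two agree to within a few percent, as expected.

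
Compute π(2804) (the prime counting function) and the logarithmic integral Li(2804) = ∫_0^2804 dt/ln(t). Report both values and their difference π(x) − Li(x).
π(2804) = 409;  Li(2804) ≈ 418.18;  π(x) − Li(x) ≈ -9.18.

Direct count of primes ≤ 2804 gives π(2804) = 409. Numerical evaluation of the logarithmic integral gives Li(2804) ≈ 418.18. The difference π(x) − Li(x) ≈ -9.18 is typically negative for small/moderate x (Li(x) overestimates), though Littlewood's theorem shows this sign changes infinitely often.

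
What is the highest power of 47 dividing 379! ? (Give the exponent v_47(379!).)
v_47(379!) = 8

Legendre's formula: v_p(n!) = Σ_{k ≥ 1} ⌊n / p^k⌋. For p = 47, n = 379, the terms are:
  ⌊379/47^1⌋ = ⌊379/47⌋ = 8
(the next term ⌊379/47^2⌋ = 0, terminating the sum). Summing: v_47(379!) = 8 = 8.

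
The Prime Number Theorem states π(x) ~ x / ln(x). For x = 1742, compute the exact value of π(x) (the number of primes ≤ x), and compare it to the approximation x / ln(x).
π(1742) = 271;  x/ln(x) ≈ 233.42;  relative error ≈ 13.87%.

Directly count primes up to 1742: π(1742) = 271. The PNT approximation gives 1742/ln(1742) ≈ 1742/7.46279 ≈ 233.42. Relative error (π(x) − x/ln(x)) / π(x) ≈ 13.87%; the approximation is known to undercount slightly (Li(x) is a better estimate).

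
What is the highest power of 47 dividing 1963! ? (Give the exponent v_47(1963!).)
v_47(1963!) = 41

Legendre's formula: v_p(n!) = Σ_{k ≥ 1} ⌊n / p^k⌋. For p = 47, n = 1963, the terms are:
  ⌊1963/47^1⌋ = ⌊1963/47⌋ = 41
(the next term ⌊1963/47^2⌋ = 0, terminating the sum). Summing: v_47(1963!) = 41 = 41.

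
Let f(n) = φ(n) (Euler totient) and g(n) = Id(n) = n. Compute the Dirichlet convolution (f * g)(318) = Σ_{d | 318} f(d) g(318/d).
(φ * Id)(318) = 1575

Divisors of 318: [1, 2, 3, 6, 53, 106, 159, 318]. For each d | 318:
  d = 1: φ(1) · Id(318/1) = 1 · 318 = 318
  d = 2: φ(2) · Id(318/2) = 1 · 159 = 159
  d = 3: φ(3) · Id(318/3) = 2 · 106 = 212
  d = 6: φ(6) · Id(318/6) = 2 · 53 = 106
  d = 53: φ(53) · Id(318/53) = 52 · 6 = 312
  d = 106: φ(106) · Id(318/106) = 52 · 3 = 156
  d = 159: φ(159) · Id(318/159) = 104 · 2 = 208
  d = 318: φ(318) · Id(318/318) = 104 · 1 = 104
Summing: (φ * Id)(318) = 318 + 159 + 212 + 106 + 312 + 156 + 208 + 104 = 1575.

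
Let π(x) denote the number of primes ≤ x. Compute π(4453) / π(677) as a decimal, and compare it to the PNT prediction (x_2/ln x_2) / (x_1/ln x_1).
π(4453)/π(677) = 605/123 ≈ 4.9187;  PNT prediction ≈ 5.1028.

π(677) = 123 and π(4453) = 605, so π(4453)/π(677) ≈ 4.9187. The PNT-predicted ratio is (4453/ln(4453)) / (677/ln(677)) ≈ 5.1028. The two agree to within a few percent, as expected.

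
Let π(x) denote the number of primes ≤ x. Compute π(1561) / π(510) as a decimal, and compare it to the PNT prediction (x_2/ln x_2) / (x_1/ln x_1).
π(1561)/π(510) = 246/97 ≈ 2.5361;  PNT prediction ≈ 2.5951.

π(510) = 97 and π(1561) = 246, so π(1561)/π(510) ≈ 2.5361. The PNT-predicted ratio is (1561/ln(1561)) / (510/ln(510)) ≈ 2.5951. The two agree to within a few percent, as expected.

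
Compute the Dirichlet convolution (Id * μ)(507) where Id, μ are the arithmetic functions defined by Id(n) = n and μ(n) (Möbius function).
(Id * μ)(507) = 312

Divisors of 507: [1, 3, 13, 39, 169, 507]. For each d | 507:
  d = 1: Id(1) · μ(507/1) = 1 · 0 = 0
  d = 3: Id(3) · μ(507/3) = 3 · 0 = 0
  d = 13: Id(13) · μ(507/13) = 13 · 1 = 13
  d = 39: Id(39) · μ(507/39) = 39 · -1 = -39
  d = 169: Id(169) · μ(507/169) = 169 · -1 = -169
  d = 507: Id(507) · μ(507/507) = 507 · 1 = 507
Summing: (Id * μ)(507) = 0 + 0 + 13 + -39 + -169 + 507 = 312.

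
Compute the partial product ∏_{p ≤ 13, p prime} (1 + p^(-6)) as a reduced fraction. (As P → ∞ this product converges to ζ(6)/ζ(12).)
∏ = 261167492243135861/256778456493448890

The primes p ≤ 13 are [2, 3, 5, 7, 11, 13]. For each, (1 + 1/p^6) = (p^6 + 1)/p^6. Multiplying these fractions over p ∈ [2, 3, 5, 7, 11, 13] gives 261167492243135861/256778456493448890. (In the limit P → ∞ this tends to ζ(6)/ζ(12).)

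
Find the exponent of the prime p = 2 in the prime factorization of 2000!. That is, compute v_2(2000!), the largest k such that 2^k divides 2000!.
v_2(2000!) = 1994

Legendre's formula: v_p(n!) = Σ_{k ≥ 1} ⌊n / p^k⌋. For p = 2, n = 2000, the terms are:
  ⌊2000/2^1⌋ = ⌊2000/2⌋ = 1000
  ⌊2000/2^2⌋ = ⌊2000/4⌋ = 500
  ⌊2000/2^3⌋ = ⌊2000/8⌋ = 250
  ⌊2000/2^4⌋ = ⌊2000/16⌋ = 125
  ⌊2000/2^5⌋ = ⌊2000/32⌋ = 62
  ⌊2000/2^6⌋ = ⌊2000/64⌋ = 31
  ⌊2000/2^7⌋ = ⌊2000/128⌋ = 15
  ⌊2000/2^8⌋ = ⌊2000/256⌋ = 7
  ⌊2000/2^9⌋ = ⌊2000/512⌋ = 3
  ⌊2000/2^10⌋ = ⌊2000/1024⌋ = 1
(the next term ⌊2000/2^11⌋ = 0, terminating the sum). Summing: v_2(2000!) = 1000 + 500 + 250 + 125 + 62 + 31 + 15 + 7 + 3 + 1 = 1994.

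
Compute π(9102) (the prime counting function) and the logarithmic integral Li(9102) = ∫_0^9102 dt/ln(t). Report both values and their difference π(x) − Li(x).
π(9102) = 1128;  Li(9102) ≈ 1148.14;  π(x) − Li(x) ≈ -20.14.

Direct count of primes ≤ 9102 gives π(9102) = 1128. Numerical evaluation of the logarithmic integral gives Li(9102) ≈ 1148.14. The difference π(x) − Li(x) ≈ -20.14 is typically negative for small/moderate x (Li(x) overestimates), though Littlewood's theorem shows this sign changes infinitely often.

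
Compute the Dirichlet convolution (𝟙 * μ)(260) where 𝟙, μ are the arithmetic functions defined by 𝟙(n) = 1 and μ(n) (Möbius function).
(𝟙 * μ)(260) = 0

Divisors of 260: [1, 2, 4, 5, 10, 13, 20, 26, 52, 65, 130, 260]. For each d | 260:
  d = 1: 𝟙(1) · μ(260/1) = 1 · 0 = 0
  d = 2: 𝟙(2) · μ(260/2) = 1 · -1 = -1
  d = 4: 𝟙(4) · μ(260/4) = 1 · 1 = 1
  d = 5: 𝟙(5) · μ(260/5) = 1 · 0 = 0
  d = 10: 𝟙(10) · μ(260/10) = 1 · 1 = 1
  d = 13: 𝟙(13) · μ(260/13) = 1 · 0 = 0
  d = 20: 𝟙(20) · μ(260/20) = 1 · -1 = -1
  d = 26: 𝟙(26) · μ(260/26) = 1 · 1 = 1
  d = 52: 𝟙(52) · μ(260/52) = 1 · -1 = -1
  d = 65: 𝟙(65) · μ(260/65) = 1 · 0 = 0
  d = 130: 𝟙(130) · μ(260/130) = 1 · -1 = -1
  d = 260: 𝟙(260) · μ(260/260) = 1 · 1 = 1
Summing: (𝟙 * μ)(260) = 0 + -1 + 1 + 0 + 1 + 0 + -1 + 1 + -1 + 0 + -1 + 1 = 0.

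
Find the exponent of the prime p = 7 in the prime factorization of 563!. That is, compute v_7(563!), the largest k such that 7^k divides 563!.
v_7(563!) = 92

Legendre's formula: v_p(n!) = Σ_{k ≥ 1} ⌊n / p^k⌋. For p = 7, n = 563, the terms are:
  ⌊563/7^1⌋ = ⌊563/7⌋ = 80
  ⌊563/7^2⌋ = ⌊563/49⌋ = 11
  ⌊563/7^3⌋ = ⌊563/343⌋ = 1
(the next term ⌊563/7^4⌋ = 0, terminating the sum). Summing: v_7(563!) = 80 + 11 + 1 = 92.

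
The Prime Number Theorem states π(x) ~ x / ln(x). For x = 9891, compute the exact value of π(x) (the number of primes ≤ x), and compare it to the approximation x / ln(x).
π(9891) = 1220;  x/ln(x) ≈ 1075.18;  relative error ≈ 11.87%.

Directly count primes up to 9891: π(9891) = 1220. The PNT approximation gives 9891/ln(9891) ≈ 9891/9.19938 ≈ 1075.18. Relative error (π(x) − x/ln(x)) / π(x) ≈ 11.87%; the approximation is known to undercount slightly (Li(x) is a better estimate).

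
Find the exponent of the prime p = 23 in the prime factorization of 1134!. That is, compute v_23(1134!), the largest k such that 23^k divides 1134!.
v_23(1134!) = 51

Legendre's formula: v_p(n!) = Σ_{k ≥ 1} ⌊n / p^k⌋. For p = 23, n = 1134, the terms are:
  ⌊1134/23^1⌋ = ⌊1134/23⌋ = 49
  ⌊1134/23^2⌋ = ⌊1134/529⌋ = 2
(the next term ⌊1134/23^3⌋ = 0, terminating the sum). Summing: v_23(1134!) = 49 + 2 = 51.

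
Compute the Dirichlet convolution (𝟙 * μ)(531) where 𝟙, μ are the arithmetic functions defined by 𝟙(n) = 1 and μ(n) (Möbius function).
(𝟙 * μ)(531) = 0

Divisors of 531: [1, 3, 9, 59, 177, 531]. For each d | 531:
  d = 1: 𝟙(1) · μ(531/1) = 1 · 0 = 0
  d = 3: 𝟙(3) · μ(531/3) = 1 · 1 = 1
  d = 9: 𝟙(9) · μ(531/9) = 1 · -1 = -1
  d = 59: 𝟙(59) · μ(531/59) = 1 · 0 = 0
  d = 177: 𝟙(177) · μ(531/177) = 1 · -1 = -1
  d = 531: 𝟙(531) · μ(531/531) = 1 · 1 = 1
Summing: (𝟙 * μ)(531) = 0 + 1 + -1 + 0 + -1 + 1 = 0.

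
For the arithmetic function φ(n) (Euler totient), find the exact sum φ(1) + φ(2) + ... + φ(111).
Σ_{n ≤ 111} φ(n) = 3788

Compute φ(n) for each 1 ≤ n ≤ 111: φ(1) = 1, φ(2) = 1, φ(3) = 2, φ(4) = 2, φ(5) = 4, φ(6) = 2, φ(7) = 6, φ(8) = 4, φ(9) = 6, φ(10) = 4, φ(11) = 10, φ(12) = 4, φ(13) = 12, φ(14) = 6, φ(15) = 8, φ(16) = 8, φ(17) = 16, φ(18) = 6, φ(19) = 18, φ(20) = 8, φ(21) = 12, φ(22) = 10, φ(23) = 22, φ(24) = 8, φ(25) = 20, φ(26) = 12, φ(27) = 18, φ(28) = 12, φ(29) = 28, φ(30) = 8, φ(31) = 30, φ(32) = 16, φ(33) = 20, φ(34) = 16, φ(35) = 24, φ(36) = 12, φ(37) = 36, φ(38) = 18, φ(39) = 24, φ(40) = 16, φ(41) = 40, φ(42) = 12, φ(43) = 42, φ(44) = 20, φ(45) = 24, φ(46) = 22, φ(47) = 46, φ(48) = 16, φ(49) = 42, φ(50) = 20, φ(51) = 32, φ(52) = 24, φ(53) = 52, φ(54) = 18, φ(55) = 40, φ(56) = 24, φ(57) = 36, φ(58) = 28, φ(59) = 58, φ(60) = 16, φ(61) = 60, φ(62) = 30, φ(63) = 36, φ(64) = 32, φ(65) = 48, φ(66) = 20, φ(67) = 66, φ(68) = 32, φ(69) = 44, φ(70) = 24, φ(71) = 70, φ(72) = 24, φ(73) = 72, φ(74) = 36, φ(75) = 40, φ(76) = 36, φ(77) = 60, φ(78) = 24, φ(79) = 78, φ(80) = 32, φ(81) = 54, φ(82) = 40, φ(83) = 82, φ(84) = 24, φ(85) = 64, φ(86) = 42, φ(87) = 56, φ(88) = 40, φ(89) = 88, φ(90) = 24, φ(91) = 72, φ(92) = 44, φ(93) = 60, φ(94) = 46, φ(95) = 72, φ(96) = 32, φ(97) = 96, φ(98) = 42, φ(99) = 60, φ(100) = 40, φ(101) = 100, φ(102) = 32, φ(103) = 102, φ(104) = 48, φ(105) = 48, φ(106) = 52, φ(107) = 106, φ(108) = 36, φ(109) = 108, φ(110) = 40, φ(111) = 72. Summing all 111 values: 3788. (Average order: Σ_{n ≤ x} φ(n) ~ (3/π²) x². For x = 111, (3/π²)·111² ≈ 3745.13.)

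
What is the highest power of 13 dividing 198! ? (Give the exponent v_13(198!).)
v_13(198!) = 16

Legendre's formula: v_p(n!) = Σ_{k ≥ 1} ⌊n / p^k⌋. For p = 13, n = 198, the terms are:
  ⌊198/13^1⌋ = ⌊198/13⌋ = 15
  ⌊198/13^2⌋ = ⌊198/169⌋ = 1
(the next term ⌊198/13^3⌋ = 0, terminating the sum). Summing: v_13(198!) = 15 + 1 = 16.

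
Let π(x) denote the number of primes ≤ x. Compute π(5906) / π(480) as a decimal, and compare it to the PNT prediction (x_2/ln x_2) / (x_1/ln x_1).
π(5906)/π(480) = 777/92 ≈ 8.4457;  PNT prediction ≈ 8.7478.

π(480) = 92 and π(5906) = 777, so π(5906)/π(480) ≈ 8.4457. The PNT-predicted ratio is (5906/ln(5906)) / (480/ln(480)) ≈ 8.7478. The two agree to within a few percent, as expected.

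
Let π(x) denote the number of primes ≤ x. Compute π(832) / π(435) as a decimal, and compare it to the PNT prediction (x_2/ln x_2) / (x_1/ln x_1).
π(832)/π(435) = 145/84 ≈ 1.7262;  PNT prediction ≈ 1.7282.

π(435) = 84 and π(832) = 145, so π(832)/π(435) ≈ 1.7262. The PNT-predicted ratio is (832/ln(832)) / (435/ln(435)) ≈ 1.7282. The two agree to within a few percent, as expected.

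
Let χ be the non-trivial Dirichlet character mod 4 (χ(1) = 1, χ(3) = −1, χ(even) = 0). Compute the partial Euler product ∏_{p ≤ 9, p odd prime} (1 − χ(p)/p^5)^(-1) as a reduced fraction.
∏ = 12762815625/12811998848

The odd primes p ≤ 9 are [3, 5, 7]. For each, χ(p) = 1 if p ≡ 1 mod 4, χ(p) = −1 if p ≡ 3 mod 4. Taking (1 − χ(p)/p^5)^(-1) = p^5/(p^5 − χ(p)): (1 − (-1)/3^5)^(-1) · (1 − (1)/5^5)^(-1) · (1 − (-1)/7^5)^(-1) = 12762815625/12811998848.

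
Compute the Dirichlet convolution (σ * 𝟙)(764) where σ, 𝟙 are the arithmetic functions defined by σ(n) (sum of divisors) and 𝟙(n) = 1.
(σ * 𝟙)(764) = 2123

Divisors of 764: [1, 2, 4, 191, 382, 764]. For each d | 764:
  d = 1: σ(1) · 𝟙(764/1) = 1 · 1 = 1
  d = 2: σ(2) · 𝟙(764/2) = 3 · 1 = 3
  d = 4: σ(4) · 𝟙(764/4) = 7 · 1 = 7
  d = 191: σ(191) · 𝟙(764/191) = 192 · 1 = 192
  d = 382: σ(382) · 𝟙(764/382) = 576 · 1 = 576
  d = 764: σ(764) · 𝟙(764/764) = 1344 · 1 = 1344
Summing: (σ * 𝟙)(764) = 1 + 3 + 7 + 192 + 576 + 1344 = 2123.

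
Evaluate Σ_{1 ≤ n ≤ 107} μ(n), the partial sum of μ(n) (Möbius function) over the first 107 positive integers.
Σ_{n ≤ 107} μ(n) = -3

Compute μ(n) for each 1 ≤ n ≤ 107: μ(1) = 1, μ(2) = -1, μ(3) = -1, μ(4) = 0, μ(5) = -1, μ(6) = 1, μ(7) = -1, μ(8) = 0, μ(9) = 0, μ(10) = 1, μ(11) = -1, μ(12) = 0, μ(13) = -1, μ(14) = 1, μ(15) = 1, μ(16) = 0, μ(17) = -1, μ(18) = 0, μ(19) = -1, μ(20) = 0, μ(21) = 1, μ(22) = 1, μ(23) = -1, μ(24) = 0, μ(25) = 0, μ(26) = 1, μ(27) = 0, μ(28) = 0, μ(29) = -1, μ(30) = -1, μ(31) = -1, μ(32) = 0, μ(33) = 1, μ(34) = 1, μ(35) = 1, μ(36) = 0, μ(37) = -1, μ(38) = 1, μ(39) = 1, μ(40) = 0, μ(41) = -1, μ(42) = -1, μ(43) = -1, μ(44) = 0, μ(45) = 0, μ(46) = 1, μ(47) = -1, μ(48) = 0, μ(49) = 0, μ(50) = 0, μ(51) = 1, μ(52) = 0, μ(53) = -1, μ(54) = 0, μ(55) = 1, μ(56) = 0, μ(57) = 1, μ(58) = 1, μ(59) = -1, μ(60) = 0, μ(61) = -1, μ(62) = 1, μ(63) = 0, μ(64) = 0, μ(65) = 1, μ(66) = -1, μ(67) = -1, μ(68) = 0, μ(69) = 1, μ(70) = -1, μ(71) = -1, μ(72) = 0, μ(73) = -1, μ(74) = 1, μ(75) = 0, μ(76) = 0, μ(77) = 1, μ(78) = -1, μ(79) = -1, μ(80) = 0, μ(81) = 0, μ(82) = 1, μ(83) = -1, μ(84) = 0, μ(85) = 1, μ(86) = 1, μ(87) = 1, μ(88) = 0, μ(89) = -1, μ(90) = 0, μ(91) = 1, μ(92) = 0, μ(93) = 1, μ(94) = 1, μ(95) = 1, μ(96) = 0, μ(97) = -1, μ(98) = 0, μ(99) = 0, μ(100) = 0, μ(101) = -1, μ(102) = -1, μ(103) = -1, μ(104) = 0, μ(105) = -1, μ(106) = 1, μ(107) = -1. Summing all 107 values: -3. (Mertens function M(x) = Σ_{n ≤ x} μ(n); on average M(x) should be small (PNT ⟺ M(x) = o(x)).)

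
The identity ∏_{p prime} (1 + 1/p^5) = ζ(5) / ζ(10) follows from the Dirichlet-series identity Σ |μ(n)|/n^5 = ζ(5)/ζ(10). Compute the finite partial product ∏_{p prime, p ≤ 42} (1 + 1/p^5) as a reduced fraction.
∏ = 2294199100859320856712044015489323376462628228169728/2214697106235397372754351012341556576135326393821335

The primes p ≤ 42 are [2, 3, 5, 7, 11, 13, 17, 19, 23, 29, 31, 37, 41]. For each, (1 + 1/p^5) = (p^5 + 1)/p^5. Multiplying these fractions over p ∈ [2, 3, 5, 7, 11, 13, 17, 19, 23, 29, 31, 37, 41] gives 2294199100859320856712044015489323376462628228169728/2214697106235397372754351012341556576135326393821335. (In the limit P → ∞ this tends to ζ(5)/ζ(10).)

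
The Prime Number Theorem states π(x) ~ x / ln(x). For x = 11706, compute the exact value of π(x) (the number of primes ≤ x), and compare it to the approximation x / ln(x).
π(11706) = 1405;  x/ln(x) ≈ 1249.59;  relative error ≈ 11.06%.

Directly count primes up to 11706: π(11706) = 1405. The PNT approximation gives 11706/ln(11706) ≈ 11706/9.36786 ≈ 1249.59. Relative error (π(x) − x/ln(x)) / π(x) ≈ 11.06%; the approximation is known to undercount slightly (Li(x) is a better estimate).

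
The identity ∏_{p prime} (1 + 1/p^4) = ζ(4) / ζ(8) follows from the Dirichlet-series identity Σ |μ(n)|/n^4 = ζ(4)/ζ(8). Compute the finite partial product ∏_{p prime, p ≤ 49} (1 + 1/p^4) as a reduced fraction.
∏ = 47811026860845170938198805915402199301066734558460286583378224128/44354583229145063659978971326989541656878007876738536067589135625

The primes p ≤ 49 are [2, 3, 5, 7, 11, 13, 17, 19, 23, 29, 31, 37, 41, 43, 47]. For each, (1 + 1/p^4) = (p^4 + 1)/p^4. Multiplying these fractions over p ∈ [2, 3, 5, 7, 11, 13, 17, 19, 23, 29, 31, 37, 41, 43, 47] gives 47811026860845170938198805915402199301066734558460286583378224128/44354583229145063659978971326989541656878007876738536067589135625. (In the limit P → ∞ this tends to ζ(4)/ζ(8).)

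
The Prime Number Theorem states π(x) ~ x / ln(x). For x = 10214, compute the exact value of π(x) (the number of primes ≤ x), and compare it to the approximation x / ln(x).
π(10214) = 1253;  x/ln(x) ≈ 1106.43;  relative error ≈ 11.70%.

Directly count primes up to 10214: π(10214) = 1253. The PNT approximation gives 10214/ln(10214) ≈ 10214/9.23151 ≈ 1106.43. Relative error (π(x) − x/ln(x)) / π(x) ≈ 11.70%; the approximation is known to undercount slightly (Li(x) is a better estimate).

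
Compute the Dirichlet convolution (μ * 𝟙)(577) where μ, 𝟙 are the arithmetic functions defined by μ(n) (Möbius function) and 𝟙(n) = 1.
(μ * 𝟙)(577) = 0

Divisors of 577: [1, 577]. For each d | 577:
  d = 1: μ(1) · 𝟙(577/1) = 1 · 1 = 1
  d = 577: μ(577) · 𝟙(577/577) = -1 · 1 = -1
Summing: (μ * 𝟙)(577) = 1 + -1 = 0.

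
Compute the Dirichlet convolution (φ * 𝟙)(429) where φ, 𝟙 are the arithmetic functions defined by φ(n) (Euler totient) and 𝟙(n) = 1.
(φ * 𝟙)(429) = 429

Divisors of 429: [1, 3, 11, 13, 33, 39, 143, 429]. For each d | 429:
  d = 1: φ(1) · 𝟙(429/1) = 1 · 1 = 1
  d = 3: φ(3) · 𝟙(429/3) = 2 · 1 = 2
  d = 11: φ(11) · 𝟙(429/11) = 10 · 1 = 10
  d = 13: φ(13) · 𝟙(429/13) = 12 · 1 = 12
  d = 33: φ(33) · 𝟙(429/33) = 20 · 1 = 20
  d = 39: φ(39) · 𝟙(429/39) = 24 · 1 = 24
  d = 143: φ(143) · 𝟙(429/143) = 120 · 1 = 120
  d = 429: φ(429) · 𝟙(429/429) = 240 · 1 = 240
Summing: (φ * 𝟙)(429) = 1 + 2 + 10 + 12 + 20 + 24 + 120 + 240 = 429.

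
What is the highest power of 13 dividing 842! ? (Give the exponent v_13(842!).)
v_13(842!) = 68

Legendre's formula: v_p(n!) = Σ_{k ≥ 1} ⌊n / p^k⌋. For p = 13, n = 842, the terms are:
  ⌊842/13^1⌋ = ⌊842/13⌋ = 64
  ⌊842/13^2⌋ = ⌊842/169⌋ = 4
(the next term ⌊842/13^3⌋ = 0, terminating the sum). Summing: v_13(842!) = 64 + 4 = 68.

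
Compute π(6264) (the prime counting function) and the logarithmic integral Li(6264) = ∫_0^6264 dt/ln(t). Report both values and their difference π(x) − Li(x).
π(6264) = 814;  Li(6264) ≈ 830.69;  π(x) − Li(x) ≈ -16.69.

Direct count of primes ≤ 6264 gives π(6264) = 814. Numerical evaluation of the logarithmic integral gives Li(6264) ≈ 830.69. The difference π(x) − Li(x) ≈ -16.69 is typically negative for small/moderate x (Li(x) overestimates), though Littlewood's theorem shows this sign changes infinitely often.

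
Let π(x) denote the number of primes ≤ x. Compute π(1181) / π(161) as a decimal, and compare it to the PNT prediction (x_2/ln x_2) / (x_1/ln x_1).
π(1181)/π(161) = 194/37 ≈ 5.2432;  PNT prediction ≈ 5.2691.

π(161) = 37 and π(1181) = 194, so π(1181)/π(161) ≈ 5.2432. The PNT-predicted ratio is (1181/ln(1181)) / (161/ln(161)) ≈ 5.2691. The two agree to within a few percent, as expected.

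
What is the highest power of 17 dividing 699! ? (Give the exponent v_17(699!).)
v_17(699!) = 43

Legendre's formula: v_p(n!) = Σ_{k ≥ 1} ⌊n / p^k⌋. For p = 17, n = 699, the terms are:
  ⌊699/17^1⌋ = ⌊699/17⌋ = 41
  ⌊699/17^2⌋ = ⌊699/289⌋ = 2
(the next term ⌊699/17^3⌋ = 0, terminating the sum). Summing: v_17(699!) = 41 + 2 = 43.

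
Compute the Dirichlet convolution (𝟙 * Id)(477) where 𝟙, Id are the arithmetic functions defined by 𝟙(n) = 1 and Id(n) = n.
(𝟙 * Id)(477) = 702

Divisors of 477: [1, 3, 9, 53, 159, 477]. For each d | 477:
  d = 1: 𝟙(1) · Id(477/1) = 1 · 477 = 477
  d = 3: 𝟙(3) · Id(477/3) = 1 · 159 = 159
  d = 9: 𝟙(9) · Id(477/9) = 1 · 53 = 53
  d = 53: 𝟙(53) · Id(477/53) = 1 · 9 = 9
  d = 159: 𝟙(159) · Id(477/159) = 1 · 3 = 3
  d = 477: 𝟙(477) · Id(477/477) = 1 · 1 = 1
Summing: (𝟙 * Id)(477) = 477 + 159 + 53 + 9 + 3 + 1 = 702.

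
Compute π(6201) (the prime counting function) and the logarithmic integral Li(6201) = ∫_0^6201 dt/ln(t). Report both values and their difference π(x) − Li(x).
π(6201) = 806;  Li(6201) ≈ 823.47;  π(x) − Li(x) ≈ -17.47.

Direct count of primes ≤ 6201 gives π(6201) = 806. Numerical evaluation of the logarithmic integral gives Li(6201) ≈ 823.47. The difference π(x) − Li(x) ≈ -17.47 is typically negative for small/moderate x (Li(x) overestimates), though Littlewood's theorem shows this sign changes infinitely often.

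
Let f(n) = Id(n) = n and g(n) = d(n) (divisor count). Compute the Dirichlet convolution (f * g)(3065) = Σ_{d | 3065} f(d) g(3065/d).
(Id * d)(3065) = 4305

Divisors of 3065: [1, 5, 613, 3065]. For each d | 3065:
  d = 1: Id(1) · d(3065/1) = 1 · 4 = 4
  d = 5: Id(5) · d(3065/5) = 5 · 2 = 10
  d = 613: Id(613) · d(3065/613) = 613 · 2 = 1226
  d = 3065: Id(3065) · d(3065/3065) = 3065 · 1 = 3065
Summing: (Id * d)(3065) = 4 + 10 + 1226 + 3065 = 4305.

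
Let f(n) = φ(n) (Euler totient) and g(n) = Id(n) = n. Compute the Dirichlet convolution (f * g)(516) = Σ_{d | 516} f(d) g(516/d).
(φ * Id)(516) = 3400

Divisors of 516: [1, 2, 3, 4, 6, 12, 43, 86, 129, 172, 258, 516]. For each d | 516:
  d = 1: φ(1) · Id(516/1) = 1 · 516 = 516
  d = 2: φ(2) · Id(516/2) = 1 · 258 = 258
  d = 3: φ(3) · Id(516/3) = 2 · 172 = 344
  d = 4: φ(4) · Id(516/4) = 2 · 129 = 258
  d = 6: φ(6) · Id(516/6) = 2 · 86 = 172
  d = 12: φ(12) · Id(516/12) = 4 · 43 = 172
  d = 43: φ(43) · Id(516/43) = 42 · 12 = 504
  d = 86: φ(86) · Id(516/86) = 42 · 6 = 252
  d = 129: φ(129) · Id(516/129) = 84 · 4 = 336
  d = 172: φ(172) · Id(516/172) = 84 · 3 = 252
  d = 258: φ(258) · Id(516/258) = 84 · 2 = 168
  d = 516: φ(516) · Id(516/516) = 168 · 1 = 168
Summing: (φ * Id)(516) = 516 + 258 + 344 + 258 + 172 + 172 + 504 + 252 + 336 + 252 + 168 + 168 = 3400.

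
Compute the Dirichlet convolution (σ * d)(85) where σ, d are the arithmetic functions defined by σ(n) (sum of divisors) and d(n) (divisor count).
(σ * d)(85) = 160

Divisors of 85: [1, 5, 17, 85]. For each d | 85:
  d = 1: σ(1) · d(85/1) = 1 · 4 = 4
  d = 5: σ(5) · d(85/5) = 6 · 2 = 12
  d = 17: σ(17) · d(85/17) = 18 · 2 = 36
  d = 85: σ(85) · d(85/85) = 108 · 1 = 108
Summing: (σ * d)(85) = 4 + 12 + 36 + 108 = 160.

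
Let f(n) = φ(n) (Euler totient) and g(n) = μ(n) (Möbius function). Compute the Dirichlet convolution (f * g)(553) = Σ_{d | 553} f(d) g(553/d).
(φ * μ)(553) = 385

Divisors of 553: [1, 7, 79, 553]. For each d | 553:
  d = 1: φ(1) · μ(553/1) = 1 · 1 = 1
  d = 7: φ(7) · μ(553/7) = 6 · -1 = -6
  d = 79: φ(79) · μ(553/79) = 78 · -1 = -78
  d = 553: φ(553) · μ(553/553) = 468 · 1 = 468
Summing: (φ * μ)(553) = 1 + -6 + -78 + 468 = 385.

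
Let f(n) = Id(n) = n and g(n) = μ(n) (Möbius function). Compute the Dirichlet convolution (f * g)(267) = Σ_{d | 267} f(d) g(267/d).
(Id * μ)(267) = 176

Divisors of 267: [1, 3, 89, 267]. For each d | 267:
  d = 1: Id(1) · μ(267/1) = 1 · 1 = 1
  d = 3: Id(3) · μ(267/3) = 3 · -1 = -3
  d = 89: Id(89) · μ(267/89) = 89 · -1 = -89
  d = 267: Id(267) · μ(267/267) = 267 · 1 = 267
Summing: (Id * μ)(267) = 1 + -3 + -89 + 267 = 176.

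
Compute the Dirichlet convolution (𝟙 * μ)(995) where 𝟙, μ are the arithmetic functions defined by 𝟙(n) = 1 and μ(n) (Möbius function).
(𝟙 * μ)(995) = 0

Divisors of 995: [1, 5, 199, 995]. For each d | 995:
  d = 1: 𝟙(1) · μ(995/1) = 1 · 1 = 1
  d = 5: 𝟙(5) · μ(995/5) = 1 · -1 = -1
  d = 199: 𝟙(199) · μ(995/199) = 1 · -1 = -1
  d = 995: 𝟙(995) · μ(995/995) = 1 · 1 = 1
Summing: (𝟙 * μ)(995) = 1 + -1 + -1 + 1 = 0.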